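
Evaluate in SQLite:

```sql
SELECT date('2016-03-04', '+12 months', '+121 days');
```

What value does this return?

Adding +12 months to 2016-03-04 gives 2017-03-04.
Applying '+121 days' to 2017-03-04: counting 121 days forward gives 2017-07-03.

2017-07-03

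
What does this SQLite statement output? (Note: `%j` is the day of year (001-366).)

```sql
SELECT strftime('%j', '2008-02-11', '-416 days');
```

356

First apply '-416 days': 2008-02-11 → 2006-12-22.
Day-of-year for 2006-12-22: days since 2006-01-01 inclusive = 356, zero-padded to 356.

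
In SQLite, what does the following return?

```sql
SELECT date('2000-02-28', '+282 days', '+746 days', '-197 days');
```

2002-06-08

Applying '+282 days' to 2000-02-28: counting 282 days forward gives 2000-12-06.
Applying '+746 days' to 2000-12-06: counting 746 days forward gives 2002-12-22.
Applying '-197 days' to 2002-12-22: counting 197 days back gives 2002-06-08.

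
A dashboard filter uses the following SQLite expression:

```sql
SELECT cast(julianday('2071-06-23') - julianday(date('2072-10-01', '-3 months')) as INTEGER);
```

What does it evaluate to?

Adding -3 months to 2072-10-01 gives 2072-07-01.
7 days remain in June 2071 after the 23rd (30 − 23).
Full months from July 2071 through June 2072 contribute their day counts.
Then 1 day into July 2072.
Total: 7 + 31 + 31 + 30 + 31 + 30 + 31 + 31 + 29 + 31 + 30 + 31 + 30 + 1 = 374.
The subtraction is earlier − later, so the result is −374 → -374.

-374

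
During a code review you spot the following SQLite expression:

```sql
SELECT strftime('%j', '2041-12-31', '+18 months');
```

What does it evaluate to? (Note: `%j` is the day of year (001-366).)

182

First apply '+18 months': 2041-12-31 → 2043-07-01.
Day-of-year for 2043-07-01: days since 2043-01-01 inclusive = 182, zero-padded to 182.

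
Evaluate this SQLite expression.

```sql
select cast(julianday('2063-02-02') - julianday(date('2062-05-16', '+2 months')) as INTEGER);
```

201

Adding +2 months to 2062-05-16 gives 2062-07-16.
15 days remain in July 2062 after the 16th (31 − 16).
Full months from August 2062 through January 2063 contribute their day counts.
Then 2 days into February 2063.
Total: 15 + 31 + 30 + 31 + 30 + 31 + 31 + 2 = 201.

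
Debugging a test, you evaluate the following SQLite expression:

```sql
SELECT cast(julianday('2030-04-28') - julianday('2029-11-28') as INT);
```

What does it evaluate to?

2 days remain in November 2029 after the 28th (30 − 28).
December 2029: 31 days.
January 2030: 31 days.
February 2030: 28 days.
March 2030: 31 days.
Then 28 days into April 2030.
Total: 2 + 31 + 31 + 28 + 31 + 28 = 151.

151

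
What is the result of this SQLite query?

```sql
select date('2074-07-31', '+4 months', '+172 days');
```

2075-05-22

Adding +4 months to 2074-07-31 targets 2074-11-31. November 2074 has only 30 days, so SQLite normalizes the 1-day overflow forward to 2074-12-01.
Applying '+172 days' to 2074-12-01: counting 172 days forward gives 2075-05-22.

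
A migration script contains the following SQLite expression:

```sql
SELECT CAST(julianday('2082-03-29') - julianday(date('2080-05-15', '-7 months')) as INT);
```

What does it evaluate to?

Adding -7 months to 2080-05-15 gives 2079-10-15.
16 days remain in October 2079 after the 15th (31 − 15).
Full months from November 2079 through February 2082 contribute their day counts.
Then 29 days into March 2082.
Total: 16 + 30 + 31 + 31 + 29 + 31 + 30 + 31 + 30 + 31 + 31 + 30 + 31 + 30 + 31 + 31 + 28 + 31 + 30 + 31 + 30 + 31 + 31 + 30 + 31 + 30 + 31 + 31 + 28 + 29 = 896.

896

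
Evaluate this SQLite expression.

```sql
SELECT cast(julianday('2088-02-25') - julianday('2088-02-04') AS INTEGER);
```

Both dates are in February 2088: 25 − 4 = 21.

21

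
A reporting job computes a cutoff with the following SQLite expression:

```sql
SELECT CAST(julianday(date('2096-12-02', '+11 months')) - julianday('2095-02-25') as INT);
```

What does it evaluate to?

Adding +11 months to 2096-12-02 gives 2097-11-02.
3 days remain in February 2095 after the 25th (28 − 25).
Full months from March 2095 through October 2097 contribute their day counts.
Then 2 days into November 2097.
Total: 3 + 31 + 30 + 31 + 30 + 31 + 31 + 30 + 31 + 30 + 31 + 31 + 29 + 31 + 30 + 31 + 30 + 31 + 31 + 30 + 31 + 30 + 31 + 31 + 28 + 31 + 30 + 31 + 30 + 31 + 31 + 30 + 31 + 2 = 981.

981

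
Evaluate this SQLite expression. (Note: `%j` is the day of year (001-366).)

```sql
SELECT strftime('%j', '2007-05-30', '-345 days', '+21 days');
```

First apply '-345 days', '+21 days': 2007-05-30 → 2006-07-10.
Day-of-year for 2006-07-10: days since 2006-01-01 inclusive = 191, zero-padded to 191.

191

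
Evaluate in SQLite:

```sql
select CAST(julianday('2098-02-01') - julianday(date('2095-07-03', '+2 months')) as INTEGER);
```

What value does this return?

Adding +2 months to 2095-07-03 gives 2095-09-03.
27 days remain in September 2095 after the 3rd (30 − 3).
Full months from October 2095 through January 2098 contribute their day counts.
Then 1 day into February 2098.
Total: 27 + 31 + 30 + 31 + 31 + 29 + 31 + 30 + 31 + 30 + 31 + 31 + 30 + 31 + 30 + 31 + 31 + 28 + 31 + 30 + 31 + 30 + 31 + 31 + 30 + 31 + 30 + 31 + 31 + 1 = 882.

882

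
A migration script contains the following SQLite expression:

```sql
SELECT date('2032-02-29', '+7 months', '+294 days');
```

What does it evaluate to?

2033-07-20

Adding +7 months to 2032-02-29 gives 2032-09-29.
Applying '+294 days' to 2032-09-29: counting 294 days forward gives 2033-07-20.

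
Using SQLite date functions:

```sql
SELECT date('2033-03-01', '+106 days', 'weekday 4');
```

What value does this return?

Applying '+106 days' to 2033-03-01: counting 106 days forward gives 2033-06-15.
`weekday 4` advances to the next Thursday; 2033-06-15 is a Wednesday, so it moves forward to 2033-06-16.

2033-06-16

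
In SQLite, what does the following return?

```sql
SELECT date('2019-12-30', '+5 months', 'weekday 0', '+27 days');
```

2020-06-27

Adding +5 months to 2019-12-30 gives 2020-05-30.
`weekday 0` advances to the next Sunday; 2020-05-30 is a Saturday, so it moves forward to 2020-05-31.
May 2020 has 31 days; 0 remain after the 31st, so 1 days reach 2020-06-01.
Advancing 26 more days within June lands on 2020-06-27.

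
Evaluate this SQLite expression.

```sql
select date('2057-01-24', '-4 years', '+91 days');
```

2053-04-25

Adding -4 years to 2057-01-24 gives 2053-01-24.
Applying '+91 days' to 2053-01-24: counting 91 days forward gives 2053-04-25.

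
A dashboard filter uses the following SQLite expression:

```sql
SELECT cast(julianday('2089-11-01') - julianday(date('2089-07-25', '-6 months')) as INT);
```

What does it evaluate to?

280

Adding -6 months to 2089-07-25 gives 2089-01-25.
6 days remain in January 2089 after the 25th (31 − 25).
Full months from February 2089 through October 2089 contribute their day counts.
Then 1 day into November 2089.
Total: 6 + 28 + 31 + 30 + 31 + 30 + 31 + 31 + 30 + 31 + 1 = 280.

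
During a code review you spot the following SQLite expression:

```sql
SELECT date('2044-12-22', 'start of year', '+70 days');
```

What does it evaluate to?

`start of year` rewinds 2044-12-22 to 2044-01-01.
Applying '+70 days' to 2044-01-01: counting 70 days forward gives 2044-03-11.

2044-03-11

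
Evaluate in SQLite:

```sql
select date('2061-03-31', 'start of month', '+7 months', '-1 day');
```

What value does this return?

`start of month` rewinds 2061-03-31 to 2061-03-01.
Adding +7 months to 2061-03-01 gives 2061-10-01.
Going back 1 day from 2061-10-01 reaches 2061-09-30 (last day of September, 30 days).

2061-09-30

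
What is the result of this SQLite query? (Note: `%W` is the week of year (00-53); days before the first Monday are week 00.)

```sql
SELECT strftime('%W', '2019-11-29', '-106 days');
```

32

First apply '-106 days': 2019-11-29 → 2019-08-15.
2019-08-15 is a Thursday. SQLite's %W counts Mondays since the year started; the result is 32.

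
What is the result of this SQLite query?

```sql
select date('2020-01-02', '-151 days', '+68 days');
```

Applying '-151 days' to 2020-01-02: counting 151 days back gives 2019-08-04.
Applying '+68 days' to 2019-08-04: counting 68 days forward gives 2019-10-11.

2019-10-11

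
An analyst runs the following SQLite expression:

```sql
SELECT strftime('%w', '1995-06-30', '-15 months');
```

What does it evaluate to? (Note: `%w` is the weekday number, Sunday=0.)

3

First apply '-15 months': 1995-06-30 → 1994-03-30.
1994-03-30 is a Wednesday; with Sunday=0 that is 3.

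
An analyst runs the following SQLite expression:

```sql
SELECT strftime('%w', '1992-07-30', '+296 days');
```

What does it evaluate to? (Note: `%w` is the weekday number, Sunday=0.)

6

First apply '+296 days': 1992-07-30 → 1993-05-22.
1993-05-22 is a Saturday; with Sunday=0 that is 6.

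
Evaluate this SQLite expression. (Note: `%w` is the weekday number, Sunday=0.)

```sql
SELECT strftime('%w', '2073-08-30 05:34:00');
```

2073-08-30 is a Wednesday; with Sunday=0 that is 3.

3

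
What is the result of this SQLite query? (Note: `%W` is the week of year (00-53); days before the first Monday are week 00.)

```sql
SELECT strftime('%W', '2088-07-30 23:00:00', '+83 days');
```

First apply '+83 days': 2088-07-30 23:00:00 → 2088-10-21 23:00:00.
2088-10-21 is a Thursday. SQLite's %W counts Mondays since the year started; the result is 42.

42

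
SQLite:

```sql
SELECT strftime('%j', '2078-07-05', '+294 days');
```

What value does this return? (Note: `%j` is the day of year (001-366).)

First apply '+294 days': 2078-07-05 → 2079-04-25.
Day-of-year for 2079-04-25: days since 2079-01-01 inclusive = 115, zero-padded to 115.

115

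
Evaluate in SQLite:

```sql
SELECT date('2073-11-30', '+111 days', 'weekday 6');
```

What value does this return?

2074-03-24

Applying '+111 days' to 2073-11-30: counting 111 days forward gives 2074-03-21.
`weekday 6` advances to the next Saturday; 2074-03-21 is a Wednesday, so it moves forward to 2074-03-24.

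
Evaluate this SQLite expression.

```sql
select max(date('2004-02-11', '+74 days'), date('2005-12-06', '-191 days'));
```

2005-05-29

date('2004-02-11', '+74 days') → 2004-04-25.
date('2005-12-06', '-191 days') → 2005-05-29.
Later of the two is 2005-05-29.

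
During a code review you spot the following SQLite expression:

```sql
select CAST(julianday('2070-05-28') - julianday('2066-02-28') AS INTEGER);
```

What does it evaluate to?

1550

0 days remain in February 2066 after the 28th (28 − 28).
Full months from March 2066 through April 2070 contribute their day counts.
Then 28 days into May 2070.
Total: 0 + 31 + 30 + 31 + 30 + 31 + 31 + 30 + 31 + 30 + 31 + 31 + 28 + 31 + 30 + 31 + 30 + 31 + 31 + 30 + 31 + 30 + 31 + 31 + 29 + 31 + 30 + 31 + 30 + 31 + 31 + 30 + 31 + 30 + 31 + 31 + 28 + 31 + 30 + 31 + 30 + 31 + 31 + 30 + 31 + 30 + 31 + 31 + 28 + 31 + 30 + 28 = 1550.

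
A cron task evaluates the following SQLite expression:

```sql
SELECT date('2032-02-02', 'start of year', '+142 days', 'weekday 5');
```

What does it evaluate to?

`start of year` rewinds 2032-02-02 to 2032-01-01.
Applying '+142 days' to 2032-01-01: counting 142 days forward gives 2032-05-22.
`weekday 5` advances to the next Friday; 2032-05-22 is a Saturday, so it moves forward to 2032-05-28.

2032-05-28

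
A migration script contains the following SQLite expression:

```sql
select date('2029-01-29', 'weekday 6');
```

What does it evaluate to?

`weekday 6` advances to the next Saturday; 2029-01-29 is a Monday, so it moves forward to 2029-02-03.

2029-02-03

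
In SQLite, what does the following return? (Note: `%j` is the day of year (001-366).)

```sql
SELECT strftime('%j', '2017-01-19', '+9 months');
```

292

First apply '+9 months': 2017-01-19 → 2017-10-19.
Day-of-year for 2017-10-19: days since 2017-01-01 inclusive = 292, zero-padded to 292.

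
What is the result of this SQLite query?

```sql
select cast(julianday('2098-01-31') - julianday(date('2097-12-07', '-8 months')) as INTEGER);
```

299

Adding -8 months to 2097-12-07 gives 2097-04-07.
23 days remain in April 2097 after the 7th (30 − 7).
Full months from May 2097 through December 2097 contribute their day counts.
Then 31 days into January 2098.
Total: 23 + 31 + 30 + 31 + 31 + 30 + 31 + 30 + 31 + 31 = 299.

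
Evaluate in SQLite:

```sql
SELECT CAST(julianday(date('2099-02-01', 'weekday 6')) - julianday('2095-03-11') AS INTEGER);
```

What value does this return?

`weekday 6` advances to the next Saturday; 2099-02-01 is a Sunday, so it moves forward to 2099-02-07.
20 days remain in March 2095 after the 11th (31 − 11).
Full months from April 2095 through January 2099 contribute their day counts.
Then 7 days into February 2099.
Total: 20 + 30 + 31 + 30 + 31 + 31 + 30 + 31 + 30 + 31 + 31 + 29 + 31 + 30 + 31 + 30 + 31 + 31 + 30 + 31 + 30 + 31 + 31 + 28 + 31 + 30 + 31 + 30 + 31 + 31 + 30 + 31 + 30 + 31 + 31 + 28 + 31 + 30 + 31 + 30 + 31 + 31 + 30 + 31 + 30 + 31 + 31 + 7 = 1429.

1429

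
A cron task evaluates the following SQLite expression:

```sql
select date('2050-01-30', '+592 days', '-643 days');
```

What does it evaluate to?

Applying '+592 days' to 2050-01-30: counting 592 days forward gives 2051-09-14.
Applying '-643 days' to 2051-09-14: counting 643 days back gives 2049-12-10.

2049-12-10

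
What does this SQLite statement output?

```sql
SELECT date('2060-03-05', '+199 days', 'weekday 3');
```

Applying '+199 days' to 2060-03-05: counting 199 days forward gives 2060-09-20.
`weekday 3` advances to the next Wednesday; 2060-09-20 is a Monday, so it moves forward to 2060-09-22.

2060-09-22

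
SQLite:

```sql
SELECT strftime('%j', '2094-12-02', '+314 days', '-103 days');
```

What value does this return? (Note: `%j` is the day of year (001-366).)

First apply '+314 days', '-103 days': 2094-12-02 → 2095-07-01.
Day-of-year for 2095-07-01: days since 2095-01-01 inclusive = 182, zero-padded to 182.

182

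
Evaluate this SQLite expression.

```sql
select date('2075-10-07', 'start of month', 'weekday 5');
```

2075-10-04

`start of month` rewinds 2075-10-07 to 2075-10-01.
`weekday 5` advances to the next Friday; 2075-10-01 is a Tuesday, so it moves forward to 2075-10-04.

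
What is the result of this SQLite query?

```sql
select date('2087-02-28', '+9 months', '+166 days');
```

2088-05-12

Adding +9 months to 2087-02-28 gives 2087-11-28.
Applying '+166 days' to 2087-11-28: counting 166 days forward gives 2088-05-12.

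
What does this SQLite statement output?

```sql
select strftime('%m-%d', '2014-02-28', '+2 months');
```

First apply '+2 months': 2014-02-28 → 2014-04-28.
`%m-%d` extracts the month-day: 04-28.

04-28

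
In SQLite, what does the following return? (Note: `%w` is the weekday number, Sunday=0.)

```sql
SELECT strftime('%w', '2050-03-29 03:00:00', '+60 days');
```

First apply '+60 days': 2050-03-29 03:00:00 → 2050-05-28 03:00:00.
2050-05-28 is a Saturday; with Sunday=0 that is 6.

6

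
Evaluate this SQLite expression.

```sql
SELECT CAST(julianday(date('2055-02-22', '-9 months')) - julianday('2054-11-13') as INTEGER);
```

-175

Adding -9 months to 2055-02-22 gives 2054-05-22.
9 days remain in May 2054 after the 22nd (31 − 22).
June 2054: 30 days.
July 2054: 31 days.
August 2054: 31 days.
September 2054: 30 days.
October 2054: 31 days.
Then 13 days into November 2054.
Total: 9 + 30 + 31 + 31 + 30 + 31 + 13 = 175.
The subtraction is earlier − later, so the result is −175 → -175.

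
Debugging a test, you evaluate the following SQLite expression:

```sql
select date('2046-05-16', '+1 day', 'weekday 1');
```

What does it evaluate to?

2046-05-21

Advancing 1 more day within May lands on 2046-05-17.
`weekday 1` advances to the next Monday; 2046-05-17 is a Thursday, so it moves forward to 2046-05-21.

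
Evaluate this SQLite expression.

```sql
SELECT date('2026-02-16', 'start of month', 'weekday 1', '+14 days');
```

`start of month` rewinds 2026-02-16 to 2026-02-01.
`weekday 1` advances to the next Monday; 2026-02-01 is a Sunday, so it moves forward to 2026-02-02.
Advancing 14 more days within February lands on 2026-02-16.

2026-02-16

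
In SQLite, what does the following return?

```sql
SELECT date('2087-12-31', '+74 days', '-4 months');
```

2087-11-14

Applying '+74 days' to 2087-12-31: counting 74 days forward gives 2088-03-14.
Adding -4 months to 2088-03-14 gives 2087-11-14.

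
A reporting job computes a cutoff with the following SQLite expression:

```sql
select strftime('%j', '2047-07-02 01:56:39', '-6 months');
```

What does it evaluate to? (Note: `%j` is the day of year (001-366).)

First apply '-6 months': 2047-07-02 01:56:39 → 2047-01-02 01:56:39.
Day-of-year for 2047-01-02: days since 2047-01-01 inclusive = 2, zero-padded to 002.

002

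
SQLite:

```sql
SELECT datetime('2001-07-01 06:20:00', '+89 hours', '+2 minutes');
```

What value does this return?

2001-07-04 23:22:00

+89 hours from 2001-07-01 06:20:00 is 2001-07-04 23:20:00 (crosses midnight).
+2 minutes from 2001-07-04 23:20:00 is 2001-07-04 23:22:00.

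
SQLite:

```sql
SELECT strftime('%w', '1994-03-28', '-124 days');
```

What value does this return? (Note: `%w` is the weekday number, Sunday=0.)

First apply '-124 days': 1994-03-28 → 1993-11-24.
1993-11-24 is a Wednesday; with Sunday=0 that is 3.

3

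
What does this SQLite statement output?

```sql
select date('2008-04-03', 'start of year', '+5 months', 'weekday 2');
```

2008-06-03

`start of year` rewinds 2008-04-03 to 2008-01-01.
Adding +5 months to 2008-01-01 gives 2008-06-01.
`weekday 2` advances to the next Tuesday; 2008-06-01 is a Sunday, so it moves forward to 2008-06-03.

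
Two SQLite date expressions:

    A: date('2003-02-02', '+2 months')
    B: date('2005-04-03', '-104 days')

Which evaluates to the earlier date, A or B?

A = 2003-04-02.
B = 2004-12-20.
A is earlier.

A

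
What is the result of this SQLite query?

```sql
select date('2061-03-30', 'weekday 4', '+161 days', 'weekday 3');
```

`weekday 4` advances to the next Thursday; 2061-03-30 is a Wednesday, so it moves forward to 2061-03-31.
Applying '+161 days' to 2061-03-31: counting 161 days forward gives 2061-09-08.
`weekday 3` advances to the next Wednesday; 2061-09-08 is a Thursday, so it moves forward to 2061-09-14.

2061-09-14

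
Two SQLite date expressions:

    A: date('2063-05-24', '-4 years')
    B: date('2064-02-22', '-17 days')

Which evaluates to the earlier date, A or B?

A

A = 2059-05-24.
B = 2064-02-05.
A is earlier.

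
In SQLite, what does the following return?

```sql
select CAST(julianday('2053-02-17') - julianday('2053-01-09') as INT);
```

22 days remain in January 2053 after the 9th (31 − 9).
Then 17 days into February 2053.
Total: 22 + 17 = 39.

39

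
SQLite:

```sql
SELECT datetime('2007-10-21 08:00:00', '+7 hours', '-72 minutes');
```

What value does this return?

+7 hours from 2007-10-21 08:00:00 is 2007-10-21 15:00:00.
72 minutes = 1h 12m; -72 minutes from 2007-10-21 15:00:00 is 2007-10-21 13:48:00.

2007-10-21 13:48:00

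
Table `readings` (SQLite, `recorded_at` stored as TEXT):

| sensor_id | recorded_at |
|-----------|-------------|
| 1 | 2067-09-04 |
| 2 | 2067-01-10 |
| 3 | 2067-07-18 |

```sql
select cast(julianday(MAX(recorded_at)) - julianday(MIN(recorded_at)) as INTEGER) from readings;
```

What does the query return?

MIN = 2067-01-10, MAX = 2067-09-04.
21 days remain in January 2067 after the 10th (31 − 10).
Full months from February 2067 through August 2067 contribute their day counts.
Then 4 days into September 2067.
Total: 21 + 28 + 31 + 30 + 31 + 30 + 31 + 31 + 4 = 237.

237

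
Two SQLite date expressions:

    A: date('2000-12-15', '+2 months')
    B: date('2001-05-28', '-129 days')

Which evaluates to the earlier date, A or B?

A = 2001-02-15.
B = 2001-01-19.
B is earlier.

B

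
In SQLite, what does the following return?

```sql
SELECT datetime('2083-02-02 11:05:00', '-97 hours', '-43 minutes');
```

2083-01-29 09:22:00

-97 hours from 2083-02-02 11:05:00 is 2083-01-29 10:05:00 (crosses midnight).
-43 minutes from 2083-01-29 10:05:00 is 2083-01-29 09:22:00.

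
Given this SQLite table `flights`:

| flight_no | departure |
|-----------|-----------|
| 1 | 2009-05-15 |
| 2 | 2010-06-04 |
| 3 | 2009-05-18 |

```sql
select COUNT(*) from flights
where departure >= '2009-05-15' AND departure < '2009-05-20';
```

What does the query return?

2

Rows in [2009-05-15, 2009-05-20): 2009-05-15, 2009-05-18 → 2 rows.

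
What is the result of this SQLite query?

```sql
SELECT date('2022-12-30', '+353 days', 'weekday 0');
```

2023-12-24

Applying '+353 days' to 2022-12-30: counting 353 days forward gives 2023-12-18.
`weekday 0` advances to the next Sunday; 2023-12-18 is a Monday, so it moves forward to 2023-12-24.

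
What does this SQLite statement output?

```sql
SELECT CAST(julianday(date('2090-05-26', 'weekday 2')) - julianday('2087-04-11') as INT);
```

1145

`weekday 2` advances to the next Tuesday; 2090-05-26 is a Friday, so it moves forward to 2090-05-30.
19 days remain in April 2087 after the 11th (30 − 11).
Full months from May 2087 through April 2090 contribute their day counts.
Then 30 days into May 2090.
Total: 19 + 31 + 30 + 31 + 31 + 30 + 31 + 30 + 31 + 31 + 29 + 31 + 30 + 31 + 30 + 31 + 31 + 30 + 31 + 30 + 31 + 31 + 28 + 31 + 30 + 31 + 30 + 31 + 31 + 30 + 31 + 30 + 31 + 31 + 28 + 31 + 30 + 30 = 1145.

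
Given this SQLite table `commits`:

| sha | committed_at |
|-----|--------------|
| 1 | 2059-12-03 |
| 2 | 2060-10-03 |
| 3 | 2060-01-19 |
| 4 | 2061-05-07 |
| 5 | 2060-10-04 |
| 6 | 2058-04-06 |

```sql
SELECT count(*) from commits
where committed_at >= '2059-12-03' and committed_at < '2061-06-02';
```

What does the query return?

Rows in [2059-12-03, 2061-06-02): 2059-12-03, 2060-10-03, 2060-01-19, 2061-05-07, 2060-10-04 → 5 rows.

5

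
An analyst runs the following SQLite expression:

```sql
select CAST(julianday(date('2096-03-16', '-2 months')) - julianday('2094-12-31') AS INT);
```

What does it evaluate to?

381

Adding -2 months to 2096-03-16 gives 2096-01-16.
0 days remain in December 2094 after the 31st (31 − 31).
Full months from January 2095 through December 2095 contribute their day counts.
Then 16 days into January 2096.
Total: 0 + 31 + 28 + 31 + 30 + 31 + 30 + 31 + 31 + 30 + 31 + 30 + 31 + 16 = 381.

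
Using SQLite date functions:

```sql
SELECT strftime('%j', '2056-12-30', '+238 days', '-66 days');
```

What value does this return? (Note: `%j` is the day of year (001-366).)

171

First apply '+238 days', '-66 days': 2056-12-30 → 2057-06-20.
Day-of-year for 2057-06-20: days since 2057-01-01 inclusive = 171, zero-padded to 171.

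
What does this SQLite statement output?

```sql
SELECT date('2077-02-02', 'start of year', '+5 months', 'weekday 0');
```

`start of year` rewinds 2077-02-02 to 2077-01-01.
Adding +5 months to 2077-01-01 gives 2077-06-01.
`weekday 0` advances to the next Sunday; 2077-06-01 is a Tuesday, so it moves forward to 2077-06-06.

2077-06-06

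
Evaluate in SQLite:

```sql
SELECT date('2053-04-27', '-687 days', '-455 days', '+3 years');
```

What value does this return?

2053-03-12

Applying '-687 days' to 2053-04-27: counting 687 days back gives 2051-06-10.
Applying '-455 days' to 2051-06-10: counting 455 days back gives 2050-03-12.
Adding +3 years to 2050-03-12 gives 2053-03-12.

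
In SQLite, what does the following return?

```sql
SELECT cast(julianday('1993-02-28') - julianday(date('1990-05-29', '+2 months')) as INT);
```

Adding +2 months to 1990-05-29 gives 1990-07-29.
2 days remain in July 1990 after the 29th (31 − 29).
Full months from August 1990 through January 1993 contribute their day counts.
Then 28 days into February 1993.
Total: 2 + 31 + 30 + 31 + 30 + 31 + 31 + 28 + 31 + 30 + 31 + 30 + 31 + 31 + 30 + 31 + 30 + 31 + 31 + 29 + 31 + 30 + 31 + 30 + 31 + 31 + 30 + 31 + 30 + 31 + 31 + 28 = 945.

945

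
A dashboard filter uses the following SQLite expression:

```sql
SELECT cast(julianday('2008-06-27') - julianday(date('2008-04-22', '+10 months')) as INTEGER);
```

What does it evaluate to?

Adding +10 months to 2008-04-22 gives 2009-02-22.
3 days remain in June 2008 after the 27th (30 − 27).
Full months from July 2008 through January 2009 contribute their day counts.
Then 22 days into February 2009.
Total: 3 + 31 + 31 + 30 + 31 + 30 + 31 + 31 + 22 = 240.
The subtraction is earlier − later, so the result is −240 → -240.

-240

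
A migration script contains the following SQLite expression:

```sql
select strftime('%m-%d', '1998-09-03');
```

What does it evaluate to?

09-03

`%m-%d` extracts the month-day: 09-03.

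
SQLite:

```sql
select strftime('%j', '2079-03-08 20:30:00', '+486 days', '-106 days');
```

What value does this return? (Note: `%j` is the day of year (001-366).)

082

First apply '+486 days', '-106 days': 2079-03-08 20:30:00 → 2080-03-22 20:30:00.
Day-of-year for 2080-03-22: days since 2080-01-01 inclusive = 82, zero-padded to 082.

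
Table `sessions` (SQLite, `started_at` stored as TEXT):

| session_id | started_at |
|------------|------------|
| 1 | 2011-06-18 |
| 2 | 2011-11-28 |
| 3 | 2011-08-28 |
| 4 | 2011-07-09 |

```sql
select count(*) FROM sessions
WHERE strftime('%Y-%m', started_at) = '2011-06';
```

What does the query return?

1

Rows with year-month 2011-06: 2011-06-18 → 1.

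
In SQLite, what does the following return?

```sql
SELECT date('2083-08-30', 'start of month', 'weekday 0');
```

`start of month` rewinds 2083-08-30 to 2083-08-01.
`weekday 0` advances to the next Sunday; 2083-08-01 is already a Sunday, so it stays at 2083-08-01.

2083-08-01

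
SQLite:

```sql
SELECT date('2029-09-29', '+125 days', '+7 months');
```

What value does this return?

2030-09-01

Applying '+125 days' to 2029-09-29: counting 125 days forward gives 2030-02-01.
Adding +7 months to 2030-02-01 gives 2030-09-01.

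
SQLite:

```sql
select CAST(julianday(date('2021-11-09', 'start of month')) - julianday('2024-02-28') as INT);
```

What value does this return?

`start of month` rewinds 2021-11-09 to 2021-11-01.
29 days remain in November 2021 after the 1st (30 − 1).
Full months from December 2021 through January 2024 contribute their day counts.
Then 28 days into February 2024.
Total: 29 + 31 + 31 + 28 + 31 + 30 + 31 + 30 + 31 + 31 + 30 + 31 + 30 + 31 + 31 + 28 + 31 + 30 + 31 + 30 + 31 + 31 + 30 + 31 + 30 + 31 + 31 + 28 = 849.
The subtraction is earlier − later, so the result is −849 → -849.

-849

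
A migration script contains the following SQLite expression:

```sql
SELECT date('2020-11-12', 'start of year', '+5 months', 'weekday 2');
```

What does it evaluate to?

`start of year` rewinds 2020-11-12 to 2020-01-01.
Adding +5 months to 2020-01-01 gives 2020-06-01.
`weekday 2` advances to the next Tuesday; 2020-06-01 is a Monday, so it moves forward to 2020-06-02.

2020-06-02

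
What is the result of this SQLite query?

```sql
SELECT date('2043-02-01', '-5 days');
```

Going back 1 day from 2043-02-01 reaches 2043-01-31 (last day of January, 31 days).
Going back 4 days within January lands on 2043-01-27.

2043-01-27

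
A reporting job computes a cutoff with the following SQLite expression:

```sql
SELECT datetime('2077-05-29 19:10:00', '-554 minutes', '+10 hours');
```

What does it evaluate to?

2077-05-29 19:56:00

554 minutes = 9h 14m; -554 minutes from 2077-05-29 19:10:00 is 2077-05-29 09:56:00.
+10 hours from 2077-05-29 09:56:00 is 2077-05-29 19:56:00.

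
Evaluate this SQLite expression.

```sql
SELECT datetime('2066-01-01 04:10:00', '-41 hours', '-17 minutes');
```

-41 hours from 2066-01-01 04:10:00 is 2065-12-30 11:10:00 (crosses midnight).
-17 minutes from 2065-12-30 11:10:00 is 2065-12-30 10:53:00.

2065-12-30 10:53:00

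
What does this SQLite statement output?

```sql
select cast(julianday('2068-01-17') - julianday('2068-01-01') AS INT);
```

Both dates are in January 2068: 17 − 1 = 16.

16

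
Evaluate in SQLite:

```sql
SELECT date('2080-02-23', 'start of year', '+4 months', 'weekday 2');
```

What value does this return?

`start of year` rewinds 2080-02-23 to 2080-01-01.
Adding +4 months to 2080-01-01 gives 2080-05-01.
`weekday 2` advances to the next Tuesday; 2080-05-01 is a Wednesday, so it moves forward to 2080-05-07.

2080-05-07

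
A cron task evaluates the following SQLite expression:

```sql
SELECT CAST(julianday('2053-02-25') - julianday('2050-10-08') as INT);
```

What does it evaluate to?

871

23 days remain in October 2050 after the 8th (31 − 8).
Full months from November 2050 through January 2053 contribute their day counts.
Then 25 days into February 2053.
Total: 23 + 30 + 31 + 31 + 28 + 31 + 30 + 31 + 30 + 31 + 31 + 30 + 31 + 30 + 31 + 31 + 29 + 31 + 30 + 31 + 30 + 31 + 31 + 30 + 31 + 30 + 31 + 31 + 25 = 871.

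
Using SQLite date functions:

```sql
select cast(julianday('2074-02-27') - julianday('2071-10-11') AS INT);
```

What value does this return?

20 days remain in October 2071 after the 11th (31 − 11).
Full months from November 2071 through January 2074 contribute their day counts.
Then 27 days into February 2074.
Total: 20 + 30 + 31 + 31 + 29 + 31 + 30 + 31 + 30 + 31 + 31 + 30 + 31 + 30 + 31 + 31 + 28 + 31 + 30 + 31 + 30 + 31 + 31 + 30 + 31 + 30 + 31 + 31 + 27 = 870.

870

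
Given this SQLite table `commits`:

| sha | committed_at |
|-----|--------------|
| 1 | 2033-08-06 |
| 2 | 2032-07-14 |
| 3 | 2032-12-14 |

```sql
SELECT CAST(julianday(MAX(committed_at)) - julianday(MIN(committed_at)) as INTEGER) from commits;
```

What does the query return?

MIN = 2032-07-14, MAX = 2033-08-06.
17 days remain in July 2032 after the 14th (31 − 14).
Full months from August 2032 through July 2033 contribute their day counts.
Then 6 days into August 2033.
Total: 17 + 31 + 30 + 31 + 30 + 31 + 31 + 28 + 31 + 30 + 31 + 30 + 31 + 6 = 388.

388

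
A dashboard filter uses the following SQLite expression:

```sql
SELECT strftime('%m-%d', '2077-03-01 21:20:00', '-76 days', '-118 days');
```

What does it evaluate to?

First apply '-76 days', '-118 days': 2077-03-01 21:20:00 → 2076-08-19 21:20:00.
`%m-%d` extracts the month-day: 08-19.

08-19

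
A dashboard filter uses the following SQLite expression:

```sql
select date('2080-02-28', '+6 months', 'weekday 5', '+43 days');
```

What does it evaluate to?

Adding +6 months to 2080-02-28 gives 2080-08-28.
`weekday 5` advances to the next Friday; 2080-08-28 is a Wednesday, so it moves forward to 2080-08-30.
Applying '+43 days' to 2080-08-30: counting 43 days forward gives 2080-10-12.

2080-10-12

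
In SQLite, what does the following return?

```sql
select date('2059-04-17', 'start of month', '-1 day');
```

`start of month` rewinds 2059-04-17 to 2059-04-01.
Going back 1 day from 2059-04-01 reaches 2059-03-31 (last day of March, 31 days).

2059-03-31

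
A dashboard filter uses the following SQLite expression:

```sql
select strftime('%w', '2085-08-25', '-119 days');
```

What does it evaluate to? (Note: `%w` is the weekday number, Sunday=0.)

6

First apply '-119 days': 2085-08-25 → 2085-04-28.
2085-04-28 is a Saturday; with Sunday=0 that is 6.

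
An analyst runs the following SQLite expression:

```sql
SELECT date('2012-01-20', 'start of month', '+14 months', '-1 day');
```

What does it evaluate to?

2013-02-28

`start of month` rewinds 2012-01-20 to 2012-01-01.
Adding +14 months to 2012-01-01 gives 2013-03-01.
Going back 1 day from 2013-03-01 reaches 2013-02-28 (last day of February, 28 days).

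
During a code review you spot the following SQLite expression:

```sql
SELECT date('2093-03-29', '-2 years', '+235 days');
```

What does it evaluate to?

2091-11-19

Adding -2 years to 2093-03-29 gives 2091-03-29.
Applying '+235 days' to 2091-03-29: counting 235 days forward gives 2091-11-19.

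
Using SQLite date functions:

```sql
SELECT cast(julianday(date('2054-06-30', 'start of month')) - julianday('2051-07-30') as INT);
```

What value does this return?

`start of month` rewinds 2054-06-30 to 2054-06-01.
1 day remains in July 2051 after the 30th (31 − 30).
Full months from August 2051 through May 2054 contribute their day counts.
Then 1 day into June 2054.
Total: 1 + 31 + 30 + 31 + 30 + 31 + 31 + 29 + 31 + 30 + 31 + 30 + 31 + 31 + 30 + 31 + 30 + 31 + 31 + 28 + 31 + 30 + 31 + 30 + 31 + 31 + 30 + 31 + 30 + 31 + 31 + 28 + 31 + 30 + 31 + 1 = 1037.

1037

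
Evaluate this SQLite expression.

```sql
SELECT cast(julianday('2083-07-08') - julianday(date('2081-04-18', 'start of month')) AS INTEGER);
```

828

`start of month` rewinds 2081-04-18 to 2081-04-01.
29 days remain in April 2081 after the 1st (30 − 1).
Full months from May 2081 through June 2083 contribute their day counts.
Then 8 days into July 2083.
Total: 29 + 31 + 30 + 31 + 31 + 30 + 31 + 30 + 31 + 31 + 28 + 31 + 30 + 31 + 30 + 31 + 31 + 30 + 31 + 30 + 31 + 31 + 28 + 31 + 30 + 31 + 30 + 8 = 828.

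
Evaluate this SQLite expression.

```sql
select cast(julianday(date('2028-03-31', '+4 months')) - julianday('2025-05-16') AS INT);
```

Adding +4 months to 2028-03-31 gives 2028-07-31.
15 days remain in May 2025 after the 16th (31 − 16).
Full months from June 2025 through June 2028 contribute their day counts.
Then 31 days into July 2028.
Total: 15 + 30 + 31 + 31 + 30 + 31 + 30 + 31 + 31 + 28 + 31 + 30 + 31 + 30 + 31 + 31 + 30 + 31 + 30 + 31 + 31 + 28 + 31 + 30 + 31 + 30 + 31 + 31 + 30 + 31 + 30 + 31 + 31 + 29 + 31 + 30 + 31 + 30 + 31 = 1172.

1172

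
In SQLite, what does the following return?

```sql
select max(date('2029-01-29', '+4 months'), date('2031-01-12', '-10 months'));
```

date('2029-01-29', '+4 months') → 2029-05-29.
date('2031-01-12', '-10 months') → 2030-03-12.
Later of the two is 2030-03-12.

2030-03-12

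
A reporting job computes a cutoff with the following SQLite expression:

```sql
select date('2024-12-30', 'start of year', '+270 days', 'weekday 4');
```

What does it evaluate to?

2024-10-03

`start of year` rewinds 2024-12-30 to 2024-01-01.
Applying '+270 days' to 2024-01-01: counting 270 days forward gives 2024-09-27.
`weekday 4` advances to the next Thursday; 2024-09-27 is a Friday, so it moves forward to 2024-10-03.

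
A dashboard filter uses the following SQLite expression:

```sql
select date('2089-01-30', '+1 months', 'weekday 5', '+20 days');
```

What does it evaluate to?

2089-03-24

Adding +1 month to 2089-01-30 targets 2089-02-30. February 2089 has only 28 days, so SQLite normalizes the 2-day overflow forward to 2089-03-02.
`weekday 5` advances to the next Friday; 2089-03-02 is a Wednesday, so it moves forward to 2089-03-04.
Advancing 20 more days within March lands on 2089-03-24.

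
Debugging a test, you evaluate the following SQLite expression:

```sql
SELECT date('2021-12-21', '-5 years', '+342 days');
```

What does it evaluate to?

2017-11-28

Adding -5 years to 2021-12-21 gives 2016-12-21.
Applying '+342 days' to 2016-12-21: counting 342 days forward gives 2017-11-28.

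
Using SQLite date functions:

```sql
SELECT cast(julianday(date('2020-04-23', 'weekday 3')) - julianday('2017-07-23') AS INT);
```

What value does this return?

`weekday 3` advances to the next Wednesday; 2020-04-23 is a Thursday, so it moves forward to 2020-04-29.
8 days remain in July 2017 after the 23rd (31 − 23).
Full months from August 2017 through March 2020 contribute their day counts.
Then 29 days into April 2020.
Total: 8 + 31 + 30 + 31 + 30 + 31 + 31 + 28 + 31 + 30 + 31 + 30 + 31 + 31 + 30 + 31 + 30 + 31 + 31 + 28 + 31 + 30 + 31 + 30 + 31 + 31 + 30 + 31 + 30 + 31 + 31 + 29 + 31 + 29 = 1011.

1011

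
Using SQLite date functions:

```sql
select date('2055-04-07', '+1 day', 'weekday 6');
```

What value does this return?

Advancing 1 more day within April lands on 2055-04-08.
`weekday 6` advances to the next Saturday; 2055-04-08 is a Thursday, so it moves forward to 2055-04-10.

2055-04-10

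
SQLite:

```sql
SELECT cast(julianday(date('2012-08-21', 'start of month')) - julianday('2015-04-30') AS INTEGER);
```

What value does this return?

-1002

`start of month` rewinds 2012-08-21 to 2012-08-01.
30 days remain in August 2012 after the 1st (31 − 1).
Full months from September 2012 through March 2015 contribute their day counts.
Then 30 days into April 2015.
Total: 30 + 30 + 31 + 30 + 31 + 31 + 28 + 31 + 30 + 31 + 30 + 31 + 31 + 30 + 31 + 30 + 31 + 31 + 28 + 31 + 30 + 31 + 30 + 31 + 31 + 30 + 31 + 30 + 31 + 31 + 28 + 31 + 30 = 1002.
The subtraction is earlier − later, so the result is −1002 → -1002.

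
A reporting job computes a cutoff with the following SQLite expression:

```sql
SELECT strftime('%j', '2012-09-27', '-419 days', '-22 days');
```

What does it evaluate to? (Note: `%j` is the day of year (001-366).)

First apply '-419 days', '-22 days': 2012-09-27 → 2011-07-14.
Day-of-year for 2011-07-14: days since 2011-01-01 inclusive = 195, zero-padded to 195.

195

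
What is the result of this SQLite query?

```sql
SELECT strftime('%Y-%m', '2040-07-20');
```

`%Y-%m` extracts the year-month: 2040-07.

2040-07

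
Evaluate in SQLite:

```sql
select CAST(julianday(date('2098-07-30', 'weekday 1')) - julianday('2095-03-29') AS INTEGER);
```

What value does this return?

`weekday 1` advances to the next Monday; 2098-07-30 is a Wednesday, so it moves forward to 2098-08-04.
2 days remain in March 2095 after the 29th (31 − 29).
Full months from April 2095 through July 2098 contribute their day counts.
Then 4 days into August 2098.
Total: 2 + 30 + 31 + 30 + 31 + 31 + 30 + 31 + 30 + 31 + 31 + 29 + 31 + 30 + 31 + 30 + 31 + 31 + 30 + 31 + 30 + 31 + 31 + 28 + 31 + 30 + 31 + 30 + 31 + 31 + 30 + 31 + 30 + 31 + 31 + 28 + 31 + 30 + 31 + 30 + 31 + 4 = 1224.

1224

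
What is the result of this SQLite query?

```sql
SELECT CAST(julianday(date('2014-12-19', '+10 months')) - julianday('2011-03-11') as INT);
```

Adding +10 months to 2014-12-19 gives 2015-10-19.
20 days remain in March 2011 after the 11th (31 − 11).
Full months from April 2011 through September 2015 contribute their day counts.
Then 19 days into October 2015.
Total: 20 + 30 + 31 + 30 + 31 + 31 + 30 + 31 + 30 + 31 + 31 + 29 + 31 + 30 + 31 + 30 + 31 + 31 + 30 + 31 + 30 + 31 + 31 + 28 + 31 + 30 + 31 + 30 + 31 + 31 + 30 + 31 + 30 + 31 + 31 + 28 + 31 + 30 + 31 + 30 + 31 + 31 + 30 + 31 + 30 + 31 + 31 + 28 + 31 + 30 + 31 + 30 + 31 + 31 + 30 + 19 = 1683.

1683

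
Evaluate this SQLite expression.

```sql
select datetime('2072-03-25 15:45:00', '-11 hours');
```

2072-03-25 04:45:00

-11 hours from 2072-03-25 15:45:00 is 2072-03-25 04:45:00.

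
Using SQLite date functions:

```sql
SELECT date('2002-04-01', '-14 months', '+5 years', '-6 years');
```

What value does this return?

Adding -14 months to 2002-04-01 gives 2001-02-01.
Adding +5 years to 2001-02-01 gives 2006-02-01.
Adding -6 years to 2006-02-01 gives 2000-02-01.

2000-02-01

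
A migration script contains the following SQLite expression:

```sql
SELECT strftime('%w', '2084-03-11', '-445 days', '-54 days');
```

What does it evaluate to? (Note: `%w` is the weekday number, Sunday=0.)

4

First apply '-445 days', '-54 days': 2084-03-11 → 2082-10-29.
2082-10-29 is a Thursday; with Sunday=0 that is 4.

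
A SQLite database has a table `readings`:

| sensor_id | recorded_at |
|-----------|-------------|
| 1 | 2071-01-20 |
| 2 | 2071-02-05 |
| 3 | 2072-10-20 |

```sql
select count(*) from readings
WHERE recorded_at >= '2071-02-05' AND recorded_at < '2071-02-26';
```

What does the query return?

Rows in [2071-02-05, 2071-02-26): 2071-02-05 → 1 row.

1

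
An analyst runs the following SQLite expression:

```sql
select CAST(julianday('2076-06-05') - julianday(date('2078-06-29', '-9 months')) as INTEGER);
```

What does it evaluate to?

-481

Adding -9 months to 2078-06-29 gives 2077-09-29.
25 days remain in June 2076 after the 5th (30 − 5).
Full months from July 2076 through August 2077 contribute their day counts.
Then 29 days into September 2077.
Total: 25 + 31 + 31 + 30 + 31 + 30 + 31 + 31 + 28 + 31 + 30 + 31 + 30 + 31 + 31 + 29 = 481.
The subtraction is earlier − later, so the result is −481 → -481.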